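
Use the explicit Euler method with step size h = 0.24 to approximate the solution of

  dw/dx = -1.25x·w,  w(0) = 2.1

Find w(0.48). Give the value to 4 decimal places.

Euler: w_{n+1} = w_n + h·f(x_n, w_n).
x=0.000000, w=2.100000: f=0.000000 → w ← 2.100000 + 0.24·0.000000 = 2.100000
x=0.240000, w=2.100000: f=-0.630000 → w ← 2.100000 + 0.24·(-0.630000) = 1.948800
w(0.48) ≈ 1.9488

1.9488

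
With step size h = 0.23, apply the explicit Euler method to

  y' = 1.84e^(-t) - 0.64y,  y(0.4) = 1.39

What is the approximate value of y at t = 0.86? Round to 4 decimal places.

1.4782

Euler: y_{n+1} = y_n + h·f(t_n, y_n).
t=0.400000, y=1.390000: f=0.343789 → y ← 1.390000 + 0.23·0.343789 = 1.469071
t=0.630000, y=1.469071: f=0.039763 → y ← 1.469071 + 0.23·0.039763 = 1.478217
y(0.86) ≈ 1.4782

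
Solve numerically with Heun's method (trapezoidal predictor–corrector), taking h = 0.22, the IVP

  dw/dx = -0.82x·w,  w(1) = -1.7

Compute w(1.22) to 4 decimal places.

Heun: k1 = f(x_n, w_n); k2 = f(x_n + h, w_n + h·k1); w_{n+1} = w_n + (h/2)·(k1 + k2).
x=1.000000, w=-1.700000:
  k1 = f(1.000000, -1.700000) = 1.394000
  k2 = f(1.220000, -1.393320) = 1.393877
  w ← -1.700000 + (0.22/2)·(1.394000 + 1.393877) = -1.393333
w(1.22) ≈ -1.3933

-1.3933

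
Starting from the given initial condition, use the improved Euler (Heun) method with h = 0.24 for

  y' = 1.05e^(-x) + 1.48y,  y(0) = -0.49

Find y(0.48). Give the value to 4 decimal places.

-0.3906

Heun: k1 = f(x_n, y_n); k2 = f(x_n + h, y_n + h·k1); y_{n+1} = y_n + (h/2)·(k1 + k2).
x=0.000000, y=-0.490000:
  k1 = f(0.000000, -0.490000) = 0.324800
  k2 = f(0.240000, -0.412048) = 0.216128
  y ← -0.490000 + (0.24/2)·(0.324800 + 0.216128) = -0.425089
x=0.240000, y=-0.425089:
  k1 = f(0.240000, -0.425089) = 0.196828
  k2 = f(0.480000, -0.377850) = 0.090505
  y ← -0.425089 + (0.24/2)·(0.196828 + 0.090505) = -0.390609
y(0.48) ≈ -0.3906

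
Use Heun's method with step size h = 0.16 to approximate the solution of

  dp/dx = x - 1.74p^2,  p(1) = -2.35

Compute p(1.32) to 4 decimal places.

-25.8473

Heun: k1 = f(x_n, p_n); k2 = f(x_n + h, p_n + h·k1); p_{n+1} = p_n + (h/2)·(k1 + k2).
x=1.000000, p=-2.350000:
  k1 = f(1.000000, -2.350000) = -8.609150
  k2 = f(1.160000, -3.727464) = -23.015539
  p ← -2.350000 + (0.16/2)·(-8.609150 + (-23.015539)) = -4.879975
x=1.160000, p=-4.879975:
  k1 = f(1.160000, -4.879975) = -40.276633
  k2 = f(1.320000, -11.324236) = -221.814696
  p ← -4.879975 + (0.16/2)·(-40.276633 + (-221.814696)) = -25.847281
p(1.32) ≈ -25.8473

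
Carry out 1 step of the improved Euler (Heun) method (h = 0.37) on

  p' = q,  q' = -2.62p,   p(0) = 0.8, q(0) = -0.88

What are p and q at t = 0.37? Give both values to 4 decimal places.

Heun on (p,q): k1 = f(t_n, state_n); k2 = f(t_n + h, state_n + h·k1); state_{n+1} = state_n + (h/2)·(k1 + k2).
0.000000: (0.800000, -0.880000)
  k1 = (-0.880000, -2.096000)
  predictor → (0.474400, -1.655520)
  k2 = (-1.655520, -1.242928)
  → (0.330929, -1.497702)
(p(0.37), q(0.37)) ≈ (0.3309, -1.4977)

0.3309, -1.4977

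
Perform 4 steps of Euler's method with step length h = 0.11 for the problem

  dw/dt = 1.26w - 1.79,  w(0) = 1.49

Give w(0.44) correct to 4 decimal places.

1.5372

Euler: w_{n+1} = w_n + h·f(t_n, w_n).
t=0.000000, w=1.490000: f=0.087400 → w ← 1.490000 + 0.11·0.087400 = 1.499614
t=0.110000, w=1.499614: f=0.099514 → w ← 1.499614 + 0.11·0.099514 = 1.510561
t=0.220000, w=1.510561: f=0.113306 → w ← 1.510561 + 0.11·0.113306 = 1.523024
t=0.330000, w=1.523024: f=0.129010 → w ← 1.523024 + 0.11·0.129010 = 1.537215
w(0.44) ≈ 1.5372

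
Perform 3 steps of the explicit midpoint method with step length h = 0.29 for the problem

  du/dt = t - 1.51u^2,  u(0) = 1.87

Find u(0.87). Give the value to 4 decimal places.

Midpoint: k1 = f(t_n, u_n); k2 = f(t_n + h/2, u_n + (h/2)·k1); u_{n+1} = u_n + h·k2.
t=0.000000, u=1.870000:
  k1 = f(0.000000, 1.870000) = -5.280319
  k2 = f(0.145000, 1.104354) = -1.696592
  u ← 1.870000 + 0.29·(-1.696592) = 1.377988
t=0.290000, u=1.377988:
  k1 = f(0.290000, 1.377988) = -2.577267
  k2 = f(0.435000, 1.004285) = -1.087968
  u ← 1.377988 + 0.29·(-1.087968) = 1.062478
t=0.580000, u=1.062478:
  k1 = f(0.580000, 1.062478) = -1.124577
  k2 = f(0.725000, 0.899414) = -0.496508
  u ← 1.062478 + 0.29·(-0.496508) = 0.918490
u(0.87) ≈ 0.9185

0.9185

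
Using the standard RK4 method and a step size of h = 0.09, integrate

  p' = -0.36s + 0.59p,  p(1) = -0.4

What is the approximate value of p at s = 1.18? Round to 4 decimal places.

RK4: k1 = f(s_n, p_n); k2 = f(s_n + h/2, p_n + (h/2)·k1); k3 = f(s_n + h/2, p_n + (h/2)·k2); k4 = f(s_n + h, p_n + h·k3); p_{n+1} = p_n + (h/6)·(k1 + 2k2 + 2k3 + k4).
s=1.000000, p=-0.400000:
  k1 = f(1.000000, -0.400000) = -0.596000
  k2 = f(1.045000, -0.426820) = -0.628024
  k3 = f(1.045000, -0.428261) = -0.628874
  k4 = f(1.090000, -0.456599) = -0.661793
  p ← -0.400000 + (0.09/6)·(k1 + 2k2 + 2k3 + k4) = -0.456574
s=1.090000, p=-0.456574:
  k1 = f(1.090000, -0.456574) = -0.661779
  k2 = f(1.135000, -0.486354) = -0.695549
  k3 = f(1.135000, -0.487874) = -0.696445
  k4 = f(1.180000, -0.519254) = -0.731160
  p ← -0.456574 + (0.09/6)·(k1 + 2k2 + 2k3 + k4) = -0.519228
p(1.18) ≈ -0.5192

-0.5192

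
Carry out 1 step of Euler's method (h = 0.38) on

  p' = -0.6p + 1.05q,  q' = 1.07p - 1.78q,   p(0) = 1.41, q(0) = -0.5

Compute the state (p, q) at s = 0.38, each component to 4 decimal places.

Euler on (p,q): p_{n+1} = p_n + h·p', q_{n+1} = q_n + h·q'.
0.000000: (1.410000, -0.500000); f=(-1.371000, 2.398700) → (0.889020, 0.411506)
(p(0.38), q(0.38)) ≈ (0.8890, 0.4115)

0.8890, 0.4115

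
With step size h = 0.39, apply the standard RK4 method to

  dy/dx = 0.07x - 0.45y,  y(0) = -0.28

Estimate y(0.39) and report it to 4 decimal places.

RK4: k1 = f(x_n, y_n); k2 = f(x_n + h/2, y_n + (h/2)·k1); k3 = f(x_n + h/2, y_n + (h/2)·k2); k4 = f(x_n + h, y_n + h·k3); y_{n+1} = y_n + (h/6)·(k1 + 2k2 + 2k3 + k4).
x=0.000000, y=-0.280000:
  k1 = f(0.000000, -0.280000) = 0.126000
  k2 = f(0.195000, -0.255430) = 0.128594
  k3 = f(0.195000, -0.254924) = 0.128366
  k4 = f(0.390000, -0.229937) = 0.130772
  y ← -0.280000 + (0.39/6)·(k1 + 2k2 + 2k3 + k4) = -0.229905
y(0.39) ≈ -0.2299

-0.2299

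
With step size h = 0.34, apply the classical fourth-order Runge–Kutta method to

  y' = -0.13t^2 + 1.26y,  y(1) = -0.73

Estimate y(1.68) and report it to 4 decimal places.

RK4: k1 = f(t_n, y_n); k2 = f(t_n + h/2, y_n + (h/2)·k1); k3 = f(t_n + h/2, y_n + (h/2)·k2); k4 = f(t_n + h, y_n + h·k3); y_{n+1} = y_n + (h/6)·(k1 + 2k2 + 2k3 + k4).
t=1.000000, y=-0.730000:
  k1 = f(1.000000, -0.730000) = -1.049800
  k2 = f(1.170000, -0.908466) = -1.322624
  k3 = f(1.170000, -0.954846) = -1.381063
  k4 = f(1.340000, -1.199561) = -1.744875
  y ← -0.730000 + (0.34/6)·(k1 + 2k2 + 2k3 + k4) = -1.194783
t=1.340000, y=-1.194783:
  k1 = f(1.340000, -1.194783) = -1.738854
  k2 = f(1.510000, -1.490388) = -2.174302
  k3 = f(1.510000, -1.564414) = -2.267575
  k4 = f(1.680000, -1.965758) = -2.843767
  y ← -1.194783 + (0.34/6)·(k1 + 2k2 + 2k3 + k4) = -1.957877
y(1.68) ≈ -1.9579

-1.9579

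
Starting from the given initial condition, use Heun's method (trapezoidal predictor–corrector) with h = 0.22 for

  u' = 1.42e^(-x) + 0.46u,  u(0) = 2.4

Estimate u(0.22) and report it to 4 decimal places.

2.9525

Heun: k1 = f(x_n, u_n); k2 = f(x_n + h, u_n + h·k1); u_{n+1} = u_n + (h/2)·(k1 + k2).
x=0.000000, u=2.400000:
  k1 = f(0.000000, 2.400000) = 2.524000
  k2 = f(0.220000, 2.955280) = 2.499005
  u ← 2.400000 + (0.22/2)·(2.524000 + 2.499005) = 2.952531
u(0.22) ≈ 2.9525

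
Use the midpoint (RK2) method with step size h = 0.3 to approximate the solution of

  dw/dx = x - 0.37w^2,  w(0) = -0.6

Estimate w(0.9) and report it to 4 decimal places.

-0.2939

Midpoint: k1 = f(x_n, w_n); k2 = f(x_n + h/2, w_n + (h/2)·k1); w_{n+1} = w_n + h·k2.
x=0.000000, w=-0.600000:
  k1 = f(0.000000, -0.600000) = -0.133200
  k2 = f(0.150000, -0.619980) = 0.007781
  w ← -0.600000 + 0.3·0.007781 = -0.597666
x=0.300000, w=-0.597666:
  k1 = f(0.300000, -0.597666) = 0.167834
  k2 = f(0.450000, -0.572490) = 0.328734
  w ← -0.597666 + 0.3·0.328734 = -0.499045
x=0.600000, w=-0.499045:
  k1 = f(0.600000, -0.499045) = 0.507853
  k2 = f(0.750000, -0.422867) = 0.683838
  w ← -0.499045 + 0.3·0.683838 = -0.293894
w(0.9) ≈ -0.2939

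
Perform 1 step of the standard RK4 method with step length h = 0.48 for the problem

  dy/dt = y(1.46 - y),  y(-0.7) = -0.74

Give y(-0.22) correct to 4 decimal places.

RK4: k1 = f(t_n, y_n); k2 = f(t_n + h/2, y_n + (h/2)·k1); k3 = f(t_n + h/2, y_n + (h/2)·k2); k4 = f(t_n + h, y_n + h·k3); y_{n+1} = y_n + (h/6)·(k1 + 2k2 + 2k3 + k4).
t=-0.700000, y=-0.740000:
  k1 = f(-0.700000, -0.740000) = -1.628000
  k2 = f(-0.460000, -1.130720) = -2.929379
  k3 = f(-0.460000, -1.443051) = -4.189250
  k4 = f(-0.220000, -2.750840) = -11.583348
  y ← -0.740000 + (0.48/6)·(k1 + 2k2 + 2k3 + k4) = -2.935889
y(-0.22) ≈ -2.9359

-2.9359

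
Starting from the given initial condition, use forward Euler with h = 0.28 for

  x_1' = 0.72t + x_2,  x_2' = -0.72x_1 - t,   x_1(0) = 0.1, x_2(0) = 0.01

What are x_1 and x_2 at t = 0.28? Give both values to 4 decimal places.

Euler on (x_1,x_2): x_1_{n+1} = x_1_n + h·x_1', x_2_{n+1} = x_2_n + h·x_2'.
0.000000: (0.100000, 0.010000); f=(0.010000, -0.072000) → (0.102800, -0.010160)
(x_1(0.28), x_2(0.28)) ≈ (0.1028, -0.0102)

0.1028, -0.0102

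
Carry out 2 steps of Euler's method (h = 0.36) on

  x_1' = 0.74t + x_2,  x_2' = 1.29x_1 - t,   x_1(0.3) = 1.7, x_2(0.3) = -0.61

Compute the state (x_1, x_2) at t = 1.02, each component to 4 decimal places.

Euler on (x_1,x_2): x_1_{n+1} = x_1_n + h·x_1', x_2_{n+1} = x_2_n + h·x_2'.
0.300000: (1.700000, -0.610000); f=(-0.388000, 1.893000) → (1.560320, 0.071480)
0.660000: (1.560320, 0.071480); f=(0.559880, 1.352813) → (1.761877, 0.558493)
(x_1(1.02), x_2(1.02)) ≈ (1.7619, 0.5585)

1.7619, 0.5585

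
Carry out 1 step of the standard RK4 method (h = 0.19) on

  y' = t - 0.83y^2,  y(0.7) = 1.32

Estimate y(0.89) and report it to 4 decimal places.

RK4: k1 = f(t_n, y_n); k2 = f(t_n + h/2, y_n + (h/2)·k1); k3 = f(t_n + h/2, y_n + (h/2)·k2); k4 = f(t_n + h, y_n + h·k3); y_{n+1} = y_n + (h/6)·(k1 + 2k2 + 2k3 + k4).
t=0.700000, y=1.320000:
  k1 = f(0.700000, 1.320000) = -0.746192
  k2 = f(0.795000, 1.249112) = -0.500033
  k3 = f(0.795000, 1.272497) = -0.548976
  k4 = f(0.890000, 1.215695) = -0.336668
  y ← 1.320000 + (0.19/6)·(k1 + 2k2 + 2k3 + k4) = 1.219272
y(0.89) ≈ 1.2193

1.2193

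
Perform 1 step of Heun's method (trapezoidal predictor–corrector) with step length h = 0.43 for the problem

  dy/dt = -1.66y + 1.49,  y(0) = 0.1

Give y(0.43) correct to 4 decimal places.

Heun: k1 = f(t_n, y_n); k2 = f(t_n + h, y_n + h·k1); y_{n+1} = y_n + (h/2)·(k1 + k2).
t=0.000000, y=0.100000:
  k1 = f(0.000000, 0.100000) = 1.324000
  k2 = f(0.430000, 0.669320) = 0.378929
  y ← 0.100000 + (0.43/2)·(1.324000 + 0.378929) = 0.466130
y(0.43) ≈ 0.4661

0.4661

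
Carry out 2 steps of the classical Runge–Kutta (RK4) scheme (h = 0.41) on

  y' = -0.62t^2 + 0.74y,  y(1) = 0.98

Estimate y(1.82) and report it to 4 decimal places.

RK4: k1 = f(t_n, y_n); k2 = f(t_n + h/2, y_n + (h/2)·k1); k3 = f(t_n + h/2, y_n + (h/2)·k2); k4 = f(t_n + h, y_n + h·k3); y_{n+1} = y_n + (h/6)·(k1 + 2k2 + 2k3 + k4).
t=1.000000, y=0.980000:
  k1 = f(1.000000, 0.980000) = 0.105200
  k2 = f(1.205000, 1.001566) = -0.159097
  k3 = f(1.205000, 0.947385) = -0.199190
  k4 = f(1.410000, 0.898332) = -0.567856
  y ← 0.980000 + (0.41/6)·(k1 + 2k2 + 2k3 + k4) = 0.899419
t=1.410000, y=0.899419:
  k1 = f(1.410000, 0.899419) = -0.567052
  k2 = f(1.615000, 0.783174) = -1.037551
  k3 = f(1.615000, 0.686721) = -1.108926
  k4 = f(1.820000, 0.444760) = -1.724566
  y ← 0.899419 + (0.41/6)·(k1 + 2k2 + 2k3 + k4) = 0.449474
y(1.82) ≈ 0.4495

0.4495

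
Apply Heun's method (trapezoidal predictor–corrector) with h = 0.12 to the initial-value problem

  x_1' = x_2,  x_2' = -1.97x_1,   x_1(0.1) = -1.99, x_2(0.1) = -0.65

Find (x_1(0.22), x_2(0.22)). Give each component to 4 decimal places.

Heun on (x_1,x_2): k1 = f(t_n, state_n); k2 = f(t_n + h, state_n + h·k1); state_{n+1} = state_n + (h/2)·(k1 + k2).
0.100000: (-1.990000, -0.650000)
  k1 = (-0.650000, 3.920300)
  predictor → (-2.068000, -0.179564)
  k2 = (-0.179564, 4.073960)
  → (-2.039774, -0.170344)
(x_1(0.22), x_2(0.22)) ≈ (-2.0398, -0.1703)

-2.0398, -0.1703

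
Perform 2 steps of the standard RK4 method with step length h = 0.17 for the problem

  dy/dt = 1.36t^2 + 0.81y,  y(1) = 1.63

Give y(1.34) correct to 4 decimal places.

2.8710

RK4: k1 = f(t_n, y_n); k2 = f(t_n + h/2, y_n + (h/2)·k1); k3 = f(t_n + h/2, y_n + (h/2)·k2); k4 = f(t_n + h, y_n + h·k3); y_{n+1} = y_n + (h/6)·(k1 + 2k2 + 2k3 + k4).
t=1.000000, y=1.630000:
  k1 = f(1.000000, 1.630000) = 2.680300
  k2 = f(1.085000, 1.857825) = 3.105865
  k3 = f(1.085000, 1.893998) = 3.135165
  k4 = f(1.170000, 2.162978) = 3.613716
  y ← 1.630000 + (0.17/6)·(k1 + 2k2 + 2k3 + k4) = 2.161989
t=1.170000, y=2.161989:
  k1 = f(1.170000, 2.161989) = 3.612915
  k2 = f(1.255000, 2.469087) = 4.141994
  k3 = f(1.255000, 2.514058) = 4.178421
  k4 = f(1.340000, 2.872320) = 4.768596
  y ← 2.161989 + (0.17/6)·(k1 + 2k2 + 2k3 + k4) = 2.870955
y(1.34) ≈ 2.8710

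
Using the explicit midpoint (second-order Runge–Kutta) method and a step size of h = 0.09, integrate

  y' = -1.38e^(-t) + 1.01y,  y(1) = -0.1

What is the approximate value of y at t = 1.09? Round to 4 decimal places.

-0.1553

Midpoint: k1 = f(t_n, y_n); k2 = f(t_n + h/2, y_n + (h/2)·k1); y_{n+1} = y_n + h·k2.
t=1.000000, y=-0.100000:
  k1 = f(1.000000, -0.100000) = -0.608674
  k2 = f(1.045000, -0.127390) = -0.613999
  y ← -0.100000 + 0.09·(-0.613999) = -0.155260
y(1.09) ≈ -0.1553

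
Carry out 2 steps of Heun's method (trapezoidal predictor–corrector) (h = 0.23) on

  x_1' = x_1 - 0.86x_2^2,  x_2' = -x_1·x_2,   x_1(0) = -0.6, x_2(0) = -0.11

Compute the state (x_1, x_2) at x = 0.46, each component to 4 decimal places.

-0.9552, -0.1556

Heun on (x_1,x_2): k1 = f(x_n, state_n); k2 = f(x_n + h, state_n + h·k1); state_{n+1} = state_n + (h/2)·(k1 + k2).
0.000000: (-0.600000, -0.110000)
  k1 = (-0.610406, -0.066000)
  predictor → (-0.740393, -0.125180)
  k2 = (-0.753870, -0.092682)
  → (-0.756892, -0.128248)
0.230000: (-0.756892, -0.128248)
  k1 = (-0.771037, -0.097070)
  predictor → (-0.934230, -0.150575)
  k2 = (-0.953729, -0.140671)
  → (-0.955240, -0.155589)
(x_1(0.46), x_2(0.46)) ≈ (-0.9552, -0.1556)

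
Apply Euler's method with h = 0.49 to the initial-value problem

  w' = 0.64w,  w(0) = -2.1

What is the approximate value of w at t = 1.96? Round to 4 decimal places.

-6.2528

Euler: w_{n+1} = w_n + h·f(t_n, w_n).
t=0.000000, w=-2.100000: f=-1.344000 → w ← -2.100000 + 0.49·(-1.344000) = -2.758560
t=0.490000, w=-2.758560: f=-1.765478 → w ← -2.758560 + 0.49·(-1.765478) = -3.623644
t=0.980000, w=-3.623644: f=-2.319132 → w ← -3.623644 + 0.49·(-2.319132) = -4.760019
t=1.470000, w=-4.760019: f=-3.046412 → w ← -4.760019 + 0.49·(-3.046412) = -6.252761
w(1.96) ≈ -6.2528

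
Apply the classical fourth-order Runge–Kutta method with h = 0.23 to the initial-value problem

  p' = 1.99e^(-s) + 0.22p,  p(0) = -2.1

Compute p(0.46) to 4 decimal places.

RK4: k1 = f(s_n, p_n); k2 = f(s_n + h/2, p_n + (h/2)·k1); k3 = f(s_n + h/2, p_n + (h/2)·k2); k4 = f(s_n + h, p_n + h·k3); p_{n+1} = p_n + (h/6)·(k1 + 2k2 + 2k3 + k4).
s=0.000000, p=-2.100000:
  k1 = f(0.000000, -2.100000) = 1.528000
  k2 = f(0.115000, -1.924280) = 1.350477
  k3 = f(0.115000, -1.944695) = 1.345986
  k4 = f(0.230000, -1.790423) = 1.187229
  p ← -2.100000 + (0.23/6)·(k1 + 2k2 + 2k3 + k4) = -1.789187
s=0.230000, p=-1.789187:
  k1 = f(0.230000, -1.789187) = 1.187501
  k2 = f(0.345000, -1.652625) = 1.045781
  k3 = f(0.345000, -1.668923) = 1.042196
  k4 = f(0.460000, -1.549482) = 0.915368
  p ← -1.789187 + (0.23/6)·(k1 + 2k2 + 2k3 + k4) = -1.548499
p(0.46) ≈ -1.5485

-1.5485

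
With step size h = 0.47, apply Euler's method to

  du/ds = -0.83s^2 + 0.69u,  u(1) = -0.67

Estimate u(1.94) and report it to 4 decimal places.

Euler: u_{n+1} = u_n + h·f(s_n, u_n).
s=1.000000, u=-0.670000: f=-1.292300 → u ← -0.670000 + 0.47·(-1.292300) = -1.277381
s=1.470000, u=-1.277381: f=-2.674940 → u ← -1.277381 + 0.47·(-2.674940) = -2.534603
u(1.94) ≈ -2.5346

-2.5346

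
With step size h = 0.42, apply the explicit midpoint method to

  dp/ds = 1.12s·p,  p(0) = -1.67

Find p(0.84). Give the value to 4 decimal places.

Midpoint: k1 = f(s_n, p_n); k2 = f(s_n + h/2, p_n + (h/2)·k1); p_{n+1} = p_n + h·k2.
s=0.000000, p=-1.670000:
  k1 = f(0.000000, -1.670000) = 0.000000
  k2 = f(0.210000, -1.670000) = -0.392784
  p ← -1.670000 + 0.42·(-0.392784) = -1.834969
s=0.420000, p=-1.834969:
  k1 = f(0.420000, -1.834969) = -0.863170
  k2 = f(0.630000, -2.016235) = -1.422655
  p ← -1.834969 + 0.42·(-1.422655) = -2.432485
p(0.84) ≈ -2.4325

-2.4325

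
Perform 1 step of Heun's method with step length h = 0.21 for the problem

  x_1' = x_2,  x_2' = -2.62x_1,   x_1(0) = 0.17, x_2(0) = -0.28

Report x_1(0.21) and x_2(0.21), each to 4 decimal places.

Heun on (x_1,x_2): k1 = f(s_n, state_n); k2 = f(s_n + h, state_n + h·k1); state_{n+1} = state_n + (h/2)·(k1 + k2).
0.000000: (0.170000, -0.280000)
  k1 = (-0.280000, -0.445400)
  predictor → (0.111200, -0.373534)
  k2 = (-0.373534, -0.291344)
  → (0.101379, -0.357358)
(x_1(0.21), x_2(0.21)) ≈ (0.1014, -0.3574)

0.1014, -0.3574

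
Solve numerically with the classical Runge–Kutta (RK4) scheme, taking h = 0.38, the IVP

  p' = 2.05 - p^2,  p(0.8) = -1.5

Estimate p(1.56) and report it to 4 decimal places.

RK4: k1 = f(t_n, p_n); k2 = f(t_n + h/2, p_n + (h/2)·k1); k3 = f(t_n + h/2, p_n + (h/2)·k2); k4 = f(t_n + h, p_n + h·k3); p_{n+1} = p_n + (h/6)·(k1 + 2k2 + 2k3 + k4).
t=0.800000, p=-1.500000:
  k1 = f(0.800000, -1.500000) = -0.200000
  k2 = f(0.990000, -1.538000) = -0.315444
  k3 = f(0.990000, -1.559934) = -0.383395
  k4 = f(1.180000, -1.645690) = -0.658296
  p ← -1.500000 + (0.38/6)·(k1 + 2k2 + 2k3 + k4) = -1.642878
t=1.180000, p=-1.642878:
  k1 = f(1.180000, -1.642878) = -0.649049
  k2 = f(1.370000, -1.766198) = -1.069455
  k3 = f(1.370000, -1.846075) = -1.357992
  k4 = f(1.560000, -2.158915) = -2.610916
  p ← -1.642878 + (0.38/6)·(k1 + 2k2 + 2k3 + k4) = -2.156819
p(1.56) ≈ -2.1568

-2.1568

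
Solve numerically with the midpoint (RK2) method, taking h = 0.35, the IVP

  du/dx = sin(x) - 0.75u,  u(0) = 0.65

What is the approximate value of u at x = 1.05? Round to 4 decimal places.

Midpoint: k1 = f(x_n, u_n); k2 = f(x_n + h/2, u_n + (h/2)·k1); u_{n+1} = u_n + h·k2.
x=0.000000, u=0.650000:
  k1 = f(0.000000, 0.650000) = -0.487500
  k2 = f(0.175000, 0.564688) = -0.249407
  u ← 0.650000 + 0.35·(-0.249407) = 0.562707
x=0.350000, u=0.562707:
  k1 = f(0.350000, 0.562707) = -0.079133
  k2 = f(0.525000, 0.548859) = 0.089569
  u ← 0.562707 + 0.35·0.089569 = 0.594056
x=0.700000, u=0.594056:
  k1 = f(0.700000, 0.594056) = 0.198675
  k2 = f(0.875000, 0.628825) = 0.295925
  u ← 0.594056 + 0.35·0.295925 = 0.697630
u(1.05) ≈ 0.6976

0.6976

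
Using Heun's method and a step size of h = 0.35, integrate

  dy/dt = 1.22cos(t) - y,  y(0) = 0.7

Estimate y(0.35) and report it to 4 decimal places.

Heun: k1 = f(t_n, y_n); k2 = f(t_n + h, y_n + h·k1); y_{n+1} = y_n + (h/2)·(k1 + k2).
t=0.000000, y=0.700000:
  k1 = f(0.000000, 0.700000) = 0.520000
  k2 = f(0.350000, 0.882000) = 0.264035
  y ← 0.700000 + (0.35/2)·(0.520000 + 0.264035) = 0.837206
y(0.35) ≈ 0.8372

0.8372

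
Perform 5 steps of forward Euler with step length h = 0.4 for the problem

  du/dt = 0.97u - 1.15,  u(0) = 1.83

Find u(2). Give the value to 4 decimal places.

4.5055

Euler: u_{n+1} = u_n + h·f(t_n, u_n).
t=0.000000, u=1.830000: f=0.625100 → u ← 1.830000 + 0.4·0.625100 = 2.080040
t=0.400000, u=2.080040: f=0.867639 → u ← 2.080040 + 0.4·0.867639 = 2.427096
t=0.800000, u=2.427096: f=1.204283 → u ← 2.427096 + 0.4·1.204283 = 2.908809
t=1.200000, u=2.908809: f=1.671544 → u ← 2.908809 + 0.4·1.671544 = 3.577426
t=1.600000, u=3.577426: f=2.320104 → u ← 3.577426 + 0.4·2.320104 = 4.505468
u(2) ≈ 4.5055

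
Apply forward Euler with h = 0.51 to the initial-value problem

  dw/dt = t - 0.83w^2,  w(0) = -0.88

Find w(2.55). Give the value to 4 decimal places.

Euler: w_{n+1} = w_n + h·f(t_n, w_n).
t=0.000000, w=-0.880000: f=-0.642752 → w ← -0.880000 + 0.51·(-0.642752) = -1.207804
t=0.510000, w=-1.207804: f=-0.700795 → w ← -1.207804 + 0.51·(-0.700795) = -1.565209
t=1.020000, w=-1.565209: f=-1.013400 → w ← -1.565209 + 0.51·(-1.013400) = -2.082043
t=1.530000, w=-2.082043: f=-2.067969 → w ← -2.082043 + 0.51·(-2.067969) = -3.136707
t=2.040000, w=-3.136707: f=-6.126315 → w ← -3.136707 + 0.51·(-6.126315) = -6.261128
w(2.55) ≈ -6.2611

-6.2611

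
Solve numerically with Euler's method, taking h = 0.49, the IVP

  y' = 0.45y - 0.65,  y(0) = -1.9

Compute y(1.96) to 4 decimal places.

Euler: y_{n+1} = y_n + h·f(x_n, y_n).
x=0.000000, y=-1.900000: f=-1.505000 → y ← -1.900000 + 0.49·(-1.505000) = -2.637450
x=0.490000, y=-2.637450: f=-1.836852 → y ← -2.637450 + 0.49·(-1.836852) = -3.537508
x=0.980000, y=-3.537508: f=-2.241878 → y ← -3.537508 + 0.49·(-2.241878) = -4.636028
x=1.470000, y=-4.636028: f=-2.736213 → y ← -4.636028 + 0.49·(-2.736213) = -5.976772
y(1.96) ≈ -5.9768

-5.9768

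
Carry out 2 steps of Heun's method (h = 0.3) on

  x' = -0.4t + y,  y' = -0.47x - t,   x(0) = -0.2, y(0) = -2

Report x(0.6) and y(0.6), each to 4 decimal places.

Heun on (x,y): k1 = f(t_n, state_n); k2 = f(t_n + h, state_n + h·k1); state_{n+1} = state_n + (h/2)·(k1 + k2).
0.000000: (-0.200000, -2.000000)
  k1 = (-2.000000, 0.094000)
  predictor → (-0.800000, -1.971800)
  k2 = (-2.091800, 0.076000)
  → (-0.813770, -1.974500)
0.300000: (-0.813770, -1.974500)
  k1 = (-2.094500, 0.082472)
  predictor → (-1.442120, -1.949758)
  k2 = (-2.189758, 0.077796)
  → (-1.456409, -1.950460)
(x(0.6), y(0.6)) ≈ (-1.4564, -1.9505)

-1.4564, -1.9505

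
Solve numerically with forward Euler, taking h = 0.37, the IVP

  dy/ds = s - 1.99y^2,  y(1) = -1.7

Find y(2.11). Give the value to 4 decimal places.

-112.8538

Euler: y_{n+1} = y_n + h·f(s_n, y_n).
s=1.000000, y=-1.700000: f=-4.751100 → y ← -1.700000 + 0.37·(-4.751100) = -3.457907
s=1.370000, y=-3.457907: f=-22.424670 → y ← -3.457907 + 0.37·(-22.424670) = -11.755035
s=1.740000, y=-11.755035: f=-273.239890 → y ← -11.755035 + 0.37·(-273.239890) = -112.853794
y(2.11) ≈ -112.8538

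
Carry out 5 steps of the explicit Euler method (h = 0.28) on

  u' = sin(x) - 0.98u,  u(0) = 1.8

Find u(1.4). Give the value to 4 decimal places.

Euler: u_{n+1} = u_n + h·f(x_n, u_n).
x=0.000000, u=1.800000: f=-1.764000 → u ← 1.800000 + 0.28·(-1.764000) = 1.306080
x=0.280000, u=1.306080: f=-1.003603 → u ← 1.306080 + 0.28·(-1.003603) = 1.025071
x=0.560000, u=1.025071: f=-0.473384 → u ← 1.025071 + 0.28·(-0.473384) = 0.892524
x=0.840000, u=0.892524: f=-0.130030 → u ← 0.892524 + 0.28·(-0.130030) = 0.856115
x=1.120000, u=0.856115: f=0.061107 → u ← 0.856115 + 0.28·0.061107 = 0.873225
u(1.4) ≈ 0.8732

0.8732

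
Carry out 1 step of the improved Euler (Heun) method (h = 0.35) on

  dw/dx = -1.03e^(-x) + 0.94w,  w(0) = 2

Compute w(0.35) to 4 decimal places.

Heun: k1 = f(x_n, w_n); k2 = f(x_n + h, w_n + h·k1); w_{n+1} = w_n + (h/2)·(k1 + k2).
x=0.000000, w=2.000000:
  k1 = f(0.000000, 2.000000) = 0.850000
  k2 = f(0.350000, 2.297500) = 1.433821
  w ← 2.000000 + (0.35/2)·(0.850000 + 1.433821) = 2.399669
w(0.35) ≈ 2.3997

2.3997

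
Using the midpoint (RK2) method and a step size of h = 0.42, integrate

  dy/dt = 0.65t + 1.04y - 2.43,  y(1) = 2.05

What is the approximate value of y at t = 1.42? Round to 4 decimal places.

Midpoint: k1 = f(t_n, y_n); k2 = f(t_n + h/2, y_n + (h/2)·k1); y_{n+1} = y_n + h·k2.
t=1.000000, y=2.050000:
  k1 = f(1.000000, 2.050000) = 0.352000
  k2 = f(1.210000, 2.123920) = 0.565377
  y ← 2.050000 + 0.42·0.565377 = 2.287458
y(1.42) ≈ 2.2875

2.2875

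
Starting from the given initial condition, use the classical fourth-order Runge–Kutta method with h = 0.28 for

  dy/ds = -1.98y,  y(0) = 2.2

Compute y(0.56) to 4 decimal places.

RK4: k1 = f(s_n, y_n); k2 = f(s_n + h/2, y_n + (h/2)·k1); k3 = f(s_n + h/2, y_n + (h/2)·k2); k4 = f(s_n + h, y_n + h·k3); y_{n+1} = y_n + (h/6)·(k1 + 2k2 + 2k3 + k4).
s=0.000000, y=2.200000:
  k1 = f(0.000000, 2.200000) = -4.356000
  k2 = f(0.140000, 1.590160) = -3.148517
  k3 = f(0.140000, 1.759208) = -3.483231
  k4 = f(0.280000, 1.224695) = -2.424897
  y ← 2.200000 + (0.28/6)·(k1 + 2k2 + 2k3 + k4) = 1.264595
s=0.280000, y=1.264595:
  k1 = f(0.280000, 1.264595) = -2.503898
  k2 = f(0.420000, 0.914049) = -1.809818
  k3 = f(0.420000, 1.011221) = -2.002217
  k4 = f(0.560000, 0.703974) = -1.393869
  y ← 1.264595 + (0.28/6)·(k1 + 2k2 + 2k3 + k4) = 0.726909
y(0.56) ≈ 0.7269

0.7269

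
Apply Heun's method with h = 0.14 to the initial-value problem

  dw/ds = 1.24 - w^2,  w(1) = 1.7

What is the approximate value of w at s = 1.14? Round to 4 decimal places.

Heun: k1 = f(s_n, w_n); k2 = f(s_n + h, w_n + h·k1); w_{n+1} = w_n + (h/2)·(k1 + k2).
s=1.000000, w=1.700000:
  k1 = f(1.000000, 1.700000) = -1.650000
  k2 = f(1.140000, 1.469000) = -0.917961
  w ← 1.700000 + (0.14/2)·(-1.650000 + (-0.917961)) = 1.520243
w(1.14) ≈ 1.5202

1.5202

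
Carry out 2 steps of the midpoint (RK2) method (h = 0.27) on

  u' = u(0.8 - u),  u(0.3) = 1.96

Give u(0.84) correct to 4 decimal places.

1.3453

Midpoint: k1 = f(s_n, u_n); k2 = f(s_n + h/2, u_n + (h/2)·k1); u_{n+1} = u_n + h·k2.
s=0.300000, u=1.960000:
  k1 = f(0.300000, 1.960000) = -2.273600
  k2 = f(0.435000, 1.653064) = -1.410169
  u ← 1.960000 + 0.27·(-1.410169) = 1.579254
s=0.570000, u=1.579254:
  k1 = f(0.570000, 1.579254) = -1.230641
  k2 = f(0.705000, 1.413118) = -0.866408
  u ← 1.579254 + 0.27·(-0.866408) = 1.345324
u(0.84) ≈ 1.3453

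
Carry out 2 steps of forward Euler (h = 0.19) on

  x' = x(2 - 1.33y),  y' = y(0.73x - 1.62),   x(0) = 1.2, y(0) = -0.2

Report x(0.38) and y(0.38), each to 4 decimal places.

Euler on (x,y): x_{n+1} = x_n + h·x', y_{n+1} = y_n + h·y'.
0.000000: (1.200000, -0.200000); f=(2.719200, 0.148800) → (1.716648, -0.171728)
0.190000: (1.716648, -0.171728); f=(3.825375, 0.062998) → (2.443469, -0.159758)
(x(0.38), y(0.38)) ≈ (2.4435, -0.1598)

2.4435, -0.1598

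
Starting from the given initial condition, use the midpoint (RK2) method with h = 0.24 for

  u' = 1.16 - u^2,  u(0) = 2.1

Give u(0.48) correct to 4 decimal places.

1.4304

Midpoint: k1 = f(x_n, u_n); k2 = f(x_n + h/2, u_n + (h/2)·k1); u_{n+1} = u_n + h·k2.
x=0.000000, u=2.100000:
  k1 = f(0.000000, 2.100000) = -3.250000
  k2 = f(0.120000, 1.710000) = -1.764100
  u ← 2.100000 + 0.24·(-1.764100) = 1.676616
x=0.240000, u=1.676616:
  k1 = f(0.240000, 1.676616) = -1.651041
  k2 = f(0.360000, 1.478491) = -1.025936
  u ← 1.676616 + 0.24·(-1.025936) = 1.430391
u(0.48) ≈ 1.4304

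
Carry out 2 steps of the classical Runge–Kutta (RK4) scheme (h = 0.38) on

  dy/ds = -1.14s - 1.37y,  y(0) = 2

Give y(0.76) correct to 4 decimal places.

0.4671

RK4: k1 = f(s_n, y_n); k2 = f(s_n + h/2, y_n + (h/2)·k1); k3 = f(s_n + h/2, y_n + (h/2)·k2); k4 = f(s_n + h, y_n + h·k3); y_{n+1} = y_n + (h/6)·(k1 + 2k2 + 2k3 + k4).
s=0.000000, y=2.000000:
  k1 = f(0.000000, 2.000000) = -2.740000
  k2 = f(0.190000, 1.479400) = -2.243378
  k3 = f(0.190000, 1.573758) = -2.372649
  k4 = f(0.380000, 1.098393) = -1.937999
  y ← 2.000000 + (0.38/6)·(k1 + 2k2 + 2k3 + k4) = 1.119030
s=0.380000, y=1.119030:
  k1 = f(0.380000, 1.119030) = -1.966271
  k2 = f(0.570000, 0.745438) = -1.671051
  k3 = f(0.570000, 0.801530) = -1.747897
  k4 = f(0.760000, 0.454829) = -1.489516
  y ← 1.119030 + (0.38/6)·(k1 + 2k2 + 2k3 + k4) = 0.467097
y(0.76) ≈ 0.4671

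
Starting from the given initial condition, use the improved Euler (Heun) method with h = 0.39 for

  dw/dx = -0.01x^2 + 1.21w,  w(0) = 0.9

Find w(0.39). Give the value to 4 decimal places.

1.4246

Heun: k1 = f(x_n, w_n); k2 = f(x_n + h, w_n + h·k1); w_{n+1} = w_n + (h/2)·(k1 + k2).
x=0.000000, w=0.900000:
  k1 = f(0.000000, 0.900000) = 1.089000
  k2 = f(0.390000, 1.324710) = 1.601378
  w ← 0.900000 + (0.39/2)·(1.089000 + 1.601378) = 1.424624
w(0.39) ≈ 1.4246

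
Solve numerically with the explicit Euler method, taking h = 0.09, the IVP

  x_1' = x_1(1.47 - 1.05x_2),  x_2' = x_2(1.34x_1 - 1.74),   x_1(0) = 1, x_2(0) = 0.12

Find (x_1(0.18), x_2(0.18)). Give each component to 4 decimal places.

1.2570, 0.1132

Euler on (x_1,x_2): x_1_{n+1} = x_1_n + h·x_1', x_2_{n+1} = x_2_n + h·x_2'.
0.000000: (1.000000, 0.120000); f=(1.344000, -0.048000) → (1.120960, 0.115680)
0.090000: (1.120960, 0.115680); f=(1.511655, -0.027522) → (1.257009, 0.113203)
(x_1(0.18), x_2(0.18)) ≈ (1.2570, 0.1132)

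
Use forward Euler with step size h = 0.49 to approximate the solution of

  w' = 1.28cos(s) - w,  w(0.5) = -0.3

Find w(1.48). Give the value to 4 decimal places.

Euler: w_{n+1} = w_n + h·f(s_n, w_n).
s=0.500000, w=-0.300000: f=1.423306 → w ← -0.300000 + 0.49·1.423306 = 0.397420
s=0.990000, w=0.397420: f=0.304903 → w ← 0.397420 + 0.49·0.304903 = 0.546822
w(1.48) ≈ 0.5468

0.5468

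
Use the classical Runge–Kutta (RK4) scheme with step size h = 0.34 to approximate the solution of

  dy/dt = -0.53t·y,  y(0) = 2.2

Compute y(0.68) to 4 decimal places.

RK4: k1 = f(t_n, y_n); k2 = f(t_n + h/2, y_n + (h/2)·k1); k3 = f(t_n + h/2, y_n + (h/2)·k2); k4 = f(t_n + h, y_n + h·k3); y_{n+1} = y_n + (h/6)·(k1 + 2k2 + 2k3 + k4).
t=0.000000, y=2.200000:
  k1 = f(0.000000, 2.200000) = 0.000000
  k2 = f(0.170000, 2.200000) = -0.198220
  k3 = f(0.170000, 2.166303) = -0.195184
  k4 = f(0.340000, 2.133637) = -0.384481
  y ← 2.200000 + (0.34/6)·(k1 + 2k2 + 2k3 + k4) = 2.133627
t=0.340000, y=2.133627:
  k1 = f(0.340000, 2.133627) = -0.384480
  k2 = f(0.510000, 2.068265) = -0.559052
  k3 = f(0.510000, 2.038588) = -0.551030
  k4 = f(0.680000, 1.946277) = -0.701438
  y ← 2.133627 + (0.34/6)·(k1 + 2k2 + 2k3 + k4) = 1.946282
y(0.68) ≈ 1.9463

1.9463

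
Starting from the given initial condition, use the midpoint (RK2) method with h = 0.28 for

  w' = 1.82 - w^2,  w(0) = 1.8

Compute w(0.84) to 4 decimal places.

Midpoint: k1 = f(s_n, w_n); k2 = f(s_n + h/2, w_n + (h/2)·k1); w_{n+1} = w_n + h·k2.
s=0.000000, w=1.800000:
  k1 = f(0.000000, 1.800000) = -1.420000
  k2 = f(0.140000, 1.601200) = -0.743841
  w ← 1.800000 + 0.28·(-0.743841) = 1.591724
s=0.280000, w=1.591724:
  k1 = f(0.280000, 1.591724) = -0.713587
  k2 = f(0.420000, 1.491822) = -0.405534
  w ← 1.591724 + 0.28·(-0.405534) = 1.478175
s=0.560000, w=1.478175:
  k1 = f(0.560000, 1.478175) = -0.365001
  k2 = f(0.700000, 1.427075) = -0.216542
  w ← 1.478175 + 0.28·(-0.216542) = 1.417543
w(0.84) ≈ 1.4175

1.4175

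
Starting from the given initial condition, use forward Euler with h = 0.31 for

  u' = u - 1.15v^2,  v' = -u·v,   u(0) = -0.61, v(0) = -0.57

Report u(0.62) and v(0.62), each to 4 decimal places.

Euler on (u,v): u_{n+1} = u_n + h·u', v_{n+1} = v_n + h·v'.
0.000000: (-0.610000, -0.570000); f=(-0.983635, -0.347700) → (-0.914927, -0.677787)
0.310000: (-0.914927, -0.677787); f=(-1.443231, -0.620126) → (-1.362329, -0.870026)
(u(0.62), v(0.62)) ≈ (-1.3623, -0.8700)

-1.3623, -0.8700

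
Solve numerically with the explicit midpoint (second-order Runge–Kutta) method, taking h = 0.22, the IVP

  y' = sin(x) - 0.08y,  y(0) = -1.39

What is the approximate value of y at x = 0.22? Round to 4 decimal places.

Midpoint: k1 = f(x_n, y_n); k2 = f(x_n + h/2, y_n + (h/2)·k1); y_{n+1} = y_n + h·k2.
x=0.000000, y=-1.390000:
  k1 = f(0.000000, -1.390000) = 0.111200
  k2 = f(0.110000, -1.377768) = 0.220000
  y ← -1.390000 + 0.22·0.220000 = -1.341600
y(0.22) ≈ -1.3416

-1.3416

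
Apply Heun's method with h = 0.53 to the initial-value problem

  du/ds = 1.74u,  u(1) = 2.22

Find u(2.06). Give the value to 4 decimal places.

12.2331

Heun: k1 = f(s_n, u_n); k2 = f(s_n + h, u_n + h·k1); u_{n+1} = u_n + (h/2)·(k1 + k2).
s=1.000000, u=2.220000:
  k1 = f(1.000000, 2.220000) = 3.862800
  k2 = f(1.530000, 4.267284) = 7.425074
  u ← 2.220000 + (0.53/2)·(3.862800 + 7.425074) = 5.211287
s=1.530000, u=5.211287:
  k1 = f(1.530000, 5.211287) = 9.067639
  k2 = f(2.060000, 10.017135) = 17.429815
  u ← 5.211287 + (0.53/2)·(9.067639 + 17.429815) = 12.233112
u(2.06) ≈ 12.2331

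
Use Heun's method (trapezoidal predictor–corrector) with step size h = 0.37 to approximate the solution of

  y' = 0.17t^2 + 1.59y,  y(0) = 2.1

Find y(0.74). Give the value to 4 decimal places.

Heun: k1 = f(t_n, y_n); k2 = f(t_n + h, y_n + h·k1); y_{n+1} = y_n + (h/2)·(k1 + k2).
t=0.000000, y=2.100000:
  k1 = f(0.000000, 2.100000) = 3.339000
  k2 = f(0.370000, 3.335430) = 5.326607
  y ← 2.100000 + (0.37/2)·(3.339000 + 5.326607) = 3.703137
t=0.370000, y=3.703137:
  k1 = f(0.370000, 3.703137) = 5.911261
  k2 = f(0.740000, 5.890304) = 9.458675
  y ← 3.703137 + (0.37/2)·(5.911261 + 9.458675) = 6.546575
y(0.74) ≈ 6.5466

6.5466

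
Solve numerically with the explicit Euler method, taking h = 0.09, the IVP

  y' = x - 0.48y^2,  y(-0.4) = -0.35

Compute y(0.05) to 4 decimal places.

-0.4873

Euler: y_{n+1} = y_n + h·f(x_n, y_n).
x=-0.400000, y=-0.350000: f=-0.458800 → y ← -0.350000 + 0.09·(-0.458800) = -0.391292
x=-0.310000, y=-0.391292: f=-0.383493 → y ← -0.391292 + 0.09·(-0.383493) = -0.425806
x=-0.220000, y=-0.425806: f=-0.307029 → y ← -0.425806 + 0.09·(-0.307029) = -0.453439
x=-0.130000, y=-0.453439: f=-0.228691 → y ← -0.453439 + 0.09·(-0.228691) = -0.474021
x=-0.040000, y=-0.474021: f=-0.147854 → y ← -0.474021 + 0.09·(-0.147854) = -0.487328
y(0.05) ≈ -0.4873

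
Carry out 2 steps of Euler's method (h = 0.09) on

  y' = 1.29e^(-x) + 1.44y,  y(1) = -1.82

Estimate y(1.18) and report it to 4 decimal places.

-2.2350

Euler: y_{n+1} = y_n + h·f(x_n, y_n).
x=1.000000, y=-1.820000: f=-2.146236 → y ← -1.820000 + 0.09·(-2.146236) = -2.013161
x=1.090000, y=-2.013161: f=-2.465233 → y ← -2.013161 + 0.09·(-2.465233) = -2.235032
y(1.18) ≈ -2.2350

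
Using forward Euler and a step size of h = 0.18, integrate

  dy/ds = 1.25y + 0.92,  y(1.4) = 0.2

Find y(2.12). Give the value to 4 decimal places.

1.3718

Euler: y_{n+1} = y_n + h·f(s_n, y_n).
s=1.400000, y=0.200000: f=1.170000 → y ← 0.200000 + 0.18·1.170000 = 0.410600
s=1.580000, y=0.410600: f=1.433250 → y ← 0.410600 + 0.18·1.433250 = 0.668585
s=1.760000, y=0.668585: f=1.755731 → y ← 0.668585 + 0.18·1.755731 = 0.984617
s=1.940000, y=0.984617: f=2.150771 → y ← 0.984617 + 0.18·2.150771 = 1.371755
y(2.12) ≈ 1.3718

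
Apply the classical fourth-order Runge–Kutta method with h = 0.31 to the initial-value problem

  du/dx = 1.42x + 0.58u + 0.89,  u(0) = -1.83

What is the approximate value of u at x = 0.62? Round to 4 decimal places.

RK4: k1 = f(x_n, u_n); k2 = f(x_n + h/2, u_n + (h/2)·k1); k3 = f(x_n + h/2, u_n + (h/2)·k2); k4 = f(x_n + h, u_n + h·k3); u_{n+1} = u_n + (h/6)·(k1 + 2k2 + 2k3 + k4).
x=0.000000, u=-1.830000:
  k1 = f(0.000000, -1.830000) = -0.171400
  k2 = f(0.155000, -1.856567) = 0.033291
  k3 = f(0.155000, -1.824840) = 0.051693
  k4 = f(0.310000, -1.813975) = 0.278094
  u ← -1.830000 + (0.31/6)·(k1 + 2k2 + 2k3 + k4) = -1.815706
x=0.310000, u=-1.815706:
  k1 = f(0.310000, -1.815706) = 0.277091
  k2 = f(0.465000, -1.772757) = 0.522101
  k3 = f(0.465000, -1.734780) = 0.544128
  k4 = f(0.620000, -1.647026) = 0.815125
  u ← -1.815706 + (0.31/6)·(k1 + 2k2 + 2k3 + k4) = -1.649098
u(0.62) ≈ -1.6491

-1.6491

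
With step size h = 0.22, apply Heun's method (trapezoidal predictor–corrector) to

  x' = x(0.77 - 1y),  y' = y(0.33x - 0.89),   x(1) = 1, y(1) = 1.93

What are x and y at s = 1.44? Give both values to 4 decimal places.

Heun on (x,y): k1 = f(s_n, state_n); k2 = f(s_n + h, state_n + h·k1); state_{n+1} = state_n + (h/2)·(k1 + k2).
1.000000: (1.000000, 1.930000)
  k1 = (-1.160000, -1.080800)
  predictor → (0.744800, 1.692224)
  k2 = (-0.686872, -1.090158)
  → (0.796844, 1.691195)
1.220000: (0.796844, 1.691195)
  k1 = (-0.734048, -1.060449)
  predictor → (0.635353, 1.457896)
  k2 = (-0.437057, -0.991855)
  → (0.668022, 1.465441)
(x(1.44), y(1.44)) ≈ (0.6680, 1.4654)

0.6680, 1.4654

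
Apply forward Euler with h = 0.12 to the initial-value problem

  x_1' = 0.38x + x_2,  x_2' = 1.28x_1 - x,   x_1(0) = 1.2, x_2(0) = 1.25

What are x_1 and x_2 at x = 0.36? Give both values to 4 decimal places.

Euler on (x_1,x_2): x_1_{n+1} = x_1_n + h·x_1', x_2_{n+1} = x_2_n + h·x_2'.
0.000000: (1.200000, 1.250000); f=(1.250000, 1.536000) → (1.350000, 1.434320)
0.120000: (1.350000, 1.434320); f=(1.479920, 1.608000) → (1.527590, 1.627280)
0.240000: (1.527590, 1.627280); f=(1.718480, 1.715316) → (1.733808, 1.833118)
(x_1(0.36), x_2(0.36)) ≈ (1.7338, 1.8331)

1.7338, 1.8331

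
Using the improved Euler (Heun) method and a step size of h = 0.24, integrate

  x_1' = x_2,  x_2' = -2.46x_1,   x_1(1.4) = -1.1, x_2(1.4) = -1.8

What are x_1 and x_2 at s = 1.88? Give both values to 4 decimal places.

-1.5966, -0.0921

Heun on (x_1,x_2): k1 = f(s_n, state_n); k2 = f(s_n + h, state_n + h·k1); state_{n+1} = state_n + (h/2)·(k1 + k2).
1.400000: (-1.100000, -1.800000)
  k1 = (-1.800000, 2.706000)
  predictor → (-1.532000, -1.150560)
  k2 = (-1.150560, 3.768720)
  → (-1.454067, -1.023034)
1.640000: (-1.454067, -1.023034)
  k1 = (-1.023034, 3.577005)
  predictor → (-1.699595, -0.164552)
  k2 = (-0.164552, 4.181004)
  → (-1.596578, -0.092072)
(x_1(1.88), x_2(1.88)) ≈ (-1.5966, -0.0921)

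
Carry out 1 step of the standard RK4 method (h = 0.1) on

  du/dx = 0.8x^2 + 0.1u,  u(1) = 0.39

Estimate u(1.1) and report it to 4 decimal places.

0.4826

RK4: k1 = f(x_n, u_n); k2 = f(x_n + h/2, u_n + (h/2)·k1); k3 = f(x_n + h/2, u_n + (h/2)·k2); k4 = f(x_n + h, u_n + h·k3); u_{n+1} = u_n + (h/6)·(k1 + 2k2 + 2k3 + k4).
x=1.000000, u=0.390000:
  k1 = f(1.000000, 0.390000) = 0.839000
  k2 = f(1.050000, 0.431950) = 0.925195
  k3 = f(1.050000, 0.436260) = 0.925626
  k4 = f(1.100000, 0.482563) = 1.016256
  u ← 0.390000 + (0.1/6)·(k1 + 2k2 + 2k3 + k4) = 0.482615
u(1.1) ≈ 0.4826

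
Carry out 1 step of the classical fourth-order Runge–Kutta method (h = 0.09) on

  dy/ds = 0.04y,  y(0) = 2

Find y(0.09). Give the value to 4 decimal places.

2.0072

RK4: k1 = f(s_n, y_n); k2 = f(s_n + h/2, y_n + (h/2)·k1); k3 = f(s_n + h/2, y_n + (h/2)·k2); k4 = f(s_n + h, y_n + h·k3); y_{n+1} = y_n + (h/6)·(k1 + 2k2 + 2k3 + k4).
s=0.000000, y=2.000000:
  k1 = f(0.000000, 2.000000) = 0.080000
  k2 = f(0.045000, 2.003600) = 0.080144
  k3 = f(0.045000, 2.003606) = 0.080144
  k4 = f(0.090000, 2.007213) = 0.080289
  y ← 2.000000 + (0.09/6)·(k1 + 2k2 + 2k3 + k4) = 2.007213
y(0.09) ≈ 2.0072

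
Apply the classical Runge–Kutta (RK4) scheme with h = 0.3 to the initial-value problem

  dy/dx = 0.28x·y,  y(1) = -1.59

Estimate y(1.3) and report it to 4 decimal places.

-1.7513

RK4: k1 = f(x_n, y_n); k2 = f(x_n + h/2, y_n + (h/2)·k1); k3 = f(x_n + h/2, y_n + (h/2)·k2); k4 = f(x_n + h, y_n + h·k3); y_{n+1} = y_n + (h/6)·(k1 + 2k2 + 2k3 + k4).
x=1.000000, y=-1.590000:
  k1 = f(1.000000, -1.590000) = -0.445200
  k2 = f(1.150000, -1.656780) = -0.533483
  k3 = f(1.150000, -1.670022) = -0.537747
  k4 = f(1.300000, -1.751324) = -0.637482
  y ← -1.590000 + (0.3/6)·(k1 + 2k2 + 2k3 + k4) = -1.751257
y(1.3) ≈ -1.7513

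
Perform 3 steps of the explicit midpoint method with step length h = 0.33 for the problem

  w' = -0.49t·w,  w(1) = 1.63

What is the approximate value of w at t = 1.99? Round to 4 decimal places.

Midpoint: k1 = f(t_n, w_n); k2 = f(t_n + h/2, w_n + (h/2)·k1); w_{n+1} = w_n + h·k2.
t=1.000000, w=1.630000:
  k1 = f(1.000000, 1.630000) = -0.798700
  k2 = f(1.165000, 1.498215) = -0.855256
  w ← 1.630000 + 0.33·(-0.855256) = 1.347766
t=1.330000, w=1.347766:
  k1 = f(1.330000, 1.347766) = -0.878339
  k2 = f(1.495000, 1.202840) = -0.881140
  w ← 1.347766 + 0.33·(-0.881140) = 1.056989
t=1.660000, w=1.056989:
  k1 = f(1.660000, 1.056989) = -0.859755
  k2 = f(1.825000, 0.915130) = -0.818355
  w ← 1.056989 + 0.33·(-0.818355) = 0.786932
w(1.99) ≈ 0.7869

0.7869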